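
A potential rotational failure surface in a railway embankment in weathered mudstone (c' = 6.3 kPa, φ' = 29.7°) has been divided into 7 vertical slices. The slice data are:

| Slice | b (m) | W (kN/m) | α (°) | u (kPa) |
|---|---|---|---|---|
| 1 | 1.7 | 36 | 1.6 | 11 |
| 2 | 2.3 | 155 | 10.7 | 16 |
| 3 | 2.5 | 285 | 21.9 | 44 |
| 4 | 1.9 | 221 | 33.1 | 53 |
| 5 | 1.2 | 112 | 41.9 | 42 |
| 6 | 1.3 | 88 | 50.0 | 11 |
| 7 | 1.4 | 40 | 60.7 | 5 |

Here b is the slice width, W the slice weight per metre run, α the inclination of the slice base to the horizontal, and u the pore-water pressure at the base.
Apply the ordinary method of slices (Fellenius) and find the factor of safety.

FS = 0.75

Ordinary method of slices: FS = Σ[c'·Δl_i + (W_i cosα_i − u_i·Δl_i)·tanφ'] / Σ W_i sinα_i, with Δl_i = b_i / cosα_i.
Slice 1: Δl = 1.7/cos1.6° = 1.701 m; N'_1 = 36·cos1.6° − 11·1.701 = 17.3; c'Δl = 10.71; W sinα = 1.0
Slice 2: Δl = 2.3/cos10.7° = 2.341 m; N'_2 = 155·cos10.7° − 16·2.341 = 114.9; c'Δl = 14.75; W sinα = 28.8
Slice 3: Δl = 2.5/cos21.9° = 2.694 m; N'_3 = 285·cos21.9° − 44·2.694 = 145.9; c'Δl = 16.97; W sinα = 106.3
Slice 4: Δl = 1.9/cos33.1° = 2.268 m; N'_4 = 221·cos33.1° − 53·2.268 = 64.9; c'Δl = 14.29; W sinα = 120.7
Slice 5: Δl = 1.2/cos41.9° = 1.612 m; N'_5 = 112·cos41.9° − 42·1.612 = 15.6; c'Δl = 10.16; W sinα = 74.8
Slice 6: Δl = 1.3/cos50.0° = 2.022 m; N'_6 = 88·cos50.0° − 11·2.022 = 34.3; c'Δl = 12.74; W sinα = 67.4
Slice 7: Δl = 1.4/cos60.7° = 2.861 m; N'_7 = 40·cos60.7° − 5·2.861 = 5.3; c'Δl = 18.02; W sinα = 34.9
Σc'Δl = 97.6 kN/m; ΣN' = 398.2 kN/m; ΣW sinα = 433.9 kN/m
Resisting = 97.6 + 398.2·tan29.7° = 97.6 + 227.1 = 324.8 kN/m
FS = 324.8 / 433.9 = 0.749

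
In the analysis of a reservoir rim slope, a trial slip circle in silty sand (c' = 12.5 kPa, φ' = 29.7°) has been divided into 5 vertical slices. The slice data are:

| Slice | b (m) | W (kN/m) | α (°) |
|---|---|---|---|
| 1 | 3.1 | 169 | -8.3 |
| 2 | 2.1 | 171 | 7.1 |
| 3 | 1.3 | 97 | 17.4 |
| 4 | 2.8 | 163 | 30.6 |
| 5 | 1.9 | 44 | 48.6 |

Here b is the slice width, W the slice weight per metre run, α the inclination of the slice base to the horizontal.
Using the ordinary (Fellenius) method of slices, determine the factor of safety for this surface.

FS = 3.53

Ordinary method of slices: FS = Σ[c'·Δl_i + (W_i cosα_i)·tanφ'] / Σ W_i sinα_i, with Δl_i = b_i / cosα_i.
Slice 1: Δl = 3.1/cos(-8.3°) = 3.133 m; N'_1 = 169·cos(-8.3°) = 167.2; c'Δl = 39.16; W sinα = -24.4
Slice 2: Δl = 2.1/cos7.1° = 2.116 m; N'_2 = 171·cos7.1° = 169.7; c'Δl = 26.45; W sinα = 21.1
Slice 3: Δl = 1.3/cos17.4° = 1.362 m; N'_3 = 97·cos17.4° = 92.6; c'Δl = 17.03; W sinα = 29.0
Slice 4: Δl = 2.8/cos30.6° = 3.253 m; N'_4 = 163·cos30.6° = 140.3; c'Δl = 40.66; W sinα = 83.0
Slice 5: Δl = 1.9/cos48.6° = 2.873 m; N'_5 = 44·cos48.6° = 29.1; c'Δl = 35.91; W sinα = 33.0
Σc'Δl = 159.2 kN/m; ΣN' = 598.9 kN/m; ΣW sinα = 141.7 kN/m
Resisting = 159.2 + 598.9·tan29.7° = 159.2 + 341.6 = 500.8 kN/m
FS = 500.8 / 141.7 = 3.534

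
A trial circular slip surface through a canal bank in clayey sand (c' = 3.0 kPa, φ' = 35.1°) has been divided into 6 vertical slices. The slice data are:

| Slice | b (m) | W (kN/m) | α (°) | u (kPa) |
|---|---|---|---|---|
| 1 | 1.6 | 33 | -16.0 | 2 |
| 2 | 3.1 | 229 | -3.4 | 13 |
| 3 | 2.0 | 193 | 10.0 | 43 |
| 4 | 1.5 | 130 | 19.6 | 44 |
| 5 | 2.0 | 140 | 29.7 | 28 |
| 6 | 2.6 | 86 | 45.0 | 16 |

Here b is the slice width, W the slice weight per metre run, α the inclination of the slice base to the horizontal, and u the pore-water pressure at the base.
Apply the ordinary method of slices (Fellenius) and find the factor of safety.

FS = 1.87

Ordinary method of slices: FS = Σ[c'·Δl_i + (W_i cosα_i − u_i·Δl_i)·tanφ'] / Σ W_i sinα_i, with Δl_i = b_i / cosα_i.
Slice 1: Δl = 1.6/cos(-16.0°) = 1.664 m; N'_1 = 33·cos(-16.0°) − 2·1.664 = 28.4; c'Δl = 4.99; W sinα = -9.1
Slice 2: Δl = 3.1/cos(-3.4°) = 3.105 m; N'_2 = 229·cos(-3.4°) − 13·3.105 = 188.2; c'Δl = 9.32; W sinα = -13.6
Slice 3: Δl = 2.0/cos10.0° = 2.031 m; N'_3 = 193·cos10.0° − 43·2.031 = 102.7; c'Δl = 6.09; W sinα = 33.5
Slice 4: Δl = 1.5/cos19.6° = 1.592 m; N'_4 = 130·cos19.6° − 44·1.592 = 52.4; c'Δl = 4.78; W sinα = 43.6
Slice 5: Δl = 2.0/cos29.7° = 2.302 m; N'_5 = 140·cos29.7° − 28·2.302 = 57.1; c'Δl = 6.91; W sinα = 69.4
Slice 6: Δl = 2.6/cos45.0° = 3.677 m; N'_6 = 86·cos45.0° − 16·3.677 = 2.0; c'Δl = 11.03; W sinα = 60.8
Σc'Δl = 43.1 kN/m; ΣN' = 430.9 kN/m; ΣW sinα = 184.6 kN/m
Resisting = 43.1 + 430.9·tan35.1° = 43.1 + 302.8 = 345.9 kN/m
FS = 345.9 / 184.6 = 1.874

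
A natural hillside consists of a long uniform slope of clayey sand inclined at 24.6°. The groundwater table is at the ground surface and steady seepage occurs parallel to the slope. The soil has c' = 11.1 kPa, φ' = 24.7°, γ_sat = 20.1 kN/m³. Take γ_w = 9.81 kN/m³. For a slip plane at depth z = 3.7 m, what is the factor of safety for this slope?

With seepage parallel to the slope and the water table at the surface, the effective normal stress on the slip plane uses the buoyant unit weight γ' = γ_sat − γ_w while the driving shear stress uses γ_sat:
FS = [c' + γ' z cos²β tanφ'] / [γ_sat z sinβ cosβ]
γ' = 20.1 − 9.81 = 10.29 kN/m³
Numerator = 11.1 + 10.29·3.7·cos²24.6°·tan24.7° = 11.1 + 10.29·3.7·0.8267·0.4599 = 25.577 kPa
Denominator = 20.1·3.7·sin24.6°·cos24.6° = 20.1·3.7·0.4163·0.9092 = 28.149 kPa
FS = 25.577 / 28.149 = 0.909

FS = 0.91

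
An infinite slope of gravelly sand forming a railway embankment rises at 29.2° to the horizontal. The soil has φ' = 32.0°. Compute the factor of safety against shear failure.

FS = 1.12

For a dry cohesionless infinite slope the factor of safety is FS = tanφ' / tanβ.
FS = tan32.0° / tan29.2° = 0.6249 / 0.5589 = 1.118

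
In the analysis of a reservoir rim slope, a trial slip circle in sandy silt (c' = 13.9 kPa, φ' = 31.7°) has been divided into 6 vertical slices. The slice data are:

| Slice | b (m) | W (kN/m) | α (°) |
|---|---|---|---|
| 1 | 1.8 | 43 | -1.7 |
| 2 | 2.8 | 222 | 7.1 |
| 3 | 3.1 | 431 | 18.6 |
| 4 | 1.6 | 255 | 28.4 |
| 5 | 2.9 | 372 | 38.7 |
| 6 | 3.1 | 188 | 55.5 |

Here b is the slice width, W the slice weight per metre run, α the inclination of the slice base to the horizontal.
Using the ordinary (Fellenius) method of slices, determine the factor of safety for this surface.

Ordinary method of slices: FS = Σ[c'·Δl_i + (W_i cosα_i)·tanφ'] / Σ W_i sinα_i, with Δl_i = b_i / cosα_i.
Slice 1: Δl = 1.8/cos(-1.7°) = 1.801 m; N'_1 = 43·cos(-1.7°) = 43.0; c'Δl = 25.03; W sinα = -1.3
Slice 2: Δl = 2.8/cos7.1° = 2.822 m; N'_2 = 222·cos7.1° = 220.3; c'Δl = 39.22; W sinα = 27.4
Slice 3: Δl = 3.1/cos18.6° = 3.271 m; N'_3 = 431·cos18.6° = 408.5; c'Δl = 45.46; W sinα = 137.5
Slice 4: Δl = 1.6/cos28.4° = 1.819 m; N'_4 = 255·cos28.4° = 224.3; c'Δl = 25.28; W sinα = 121.3
Slice 5: Δl = 2.9/cos38.7° = 3.716 m; N'_5 = 372·cos38.7° = 290.3; c'Δl = 51.65; W sinα = 232.6
Slice 6: Δl = 3.1/cos55.5° = 5.473 m; N'_6 = 188·cos55.5° = 106.5; c'Δl = 76.08; W sinα = 154.9
Σc'Δl = 262.7 kN/m; ΣN' = 1292.9 kN/m; ΣW sinα = 672.4 kN/m
Resisting = 262.7 + 1292.9·tan31.7° = 262.7 + 798.5 = 1061.2 kN/m
FS = 1061.2 / 672.4 = 1.578

FS = 1.58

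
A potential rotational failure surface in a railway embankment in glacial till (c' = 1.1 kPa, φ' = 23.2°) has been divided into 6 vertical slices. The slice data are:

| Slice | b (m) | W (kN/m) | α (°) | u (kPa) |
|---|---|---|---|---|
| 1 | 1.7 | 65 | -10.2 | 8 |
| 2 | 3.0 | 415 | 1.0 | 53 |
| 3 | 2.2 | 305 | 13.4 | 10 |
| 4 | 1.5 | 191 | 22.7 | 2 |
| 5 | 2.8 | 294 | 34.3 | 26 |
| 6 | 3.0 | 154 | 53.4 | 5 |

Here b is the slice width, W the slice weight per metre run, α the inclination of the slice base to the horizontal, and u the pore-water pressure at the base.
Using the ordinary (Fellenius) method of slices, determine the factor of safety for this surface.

FS = 1.02

Ordinary method of slices: FS = Σ[c'·Δl_i + (W_i cosα_i − u_i·Δl_i)·tanφ'] / Σ W_i sinα_i, with Δl_i = b_i / cosα_i.
Slice 1: Δl = 1.7/cos(-10.2°) = 1.727 m; N'_1 = 65·cos(-10.2°) − 8·1.727 = 50.2; c'Δl = 1.90; W sinα = -11.5
Slice 2: Δl = 3.0/cos1.0° = 3.000 m; N'_2 = 415·cos1.0° − 53·3.000 = 255.9; c'Δl = 3.30; W sinα = 7.2
Slice 3: Δl = 2.2/cos13.4° = 2.262 m; N'_3 = 305·cos13.4° − 10·2.262 = 274.1; c'Δl = 2.49; W sinα = 70.7
Slice 4: Δl = 1.5/cos22.7° = 1.626 m; N'_4 = 191·cos22.7° − 2·1.626 = 173.0; c'Δl = 1.79; W sinα = 73.7
Slice 5: Δl = 2.8/cos34.3° = 3.389 m; N'_5 = 294·cos34.3° − 26·3.389 = 154.7; c'Δl = 3.73; W sinα = 165.7
Slice 6: Δl = 3.0/cos53.4° = 5.032 m; N'_6 = 154·cos53.4° − 5·5.032 = 66.7; c'Δl = 5.53; W sinα = 123.6
Σc'Δl = 18.7 kN/m; ΣN' = 974.5 kN/m; ΣW sinα = 429.4 kN/m
Resisting = 18.7 + 974.5·tan23.2° = 18.7 + 417.7 = 436.4 kN/m
FS = 436.4 / 429.4 = 1.016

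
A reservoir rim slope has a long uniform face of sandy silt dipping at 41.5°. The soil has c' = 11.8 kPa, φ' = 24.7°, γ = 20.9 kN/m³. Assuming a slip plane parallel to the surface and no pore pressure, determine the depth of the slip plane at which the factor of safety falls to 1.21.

z = 1.65 m

Setting FS = 1.21 in FS = [c' + γz cos²β tanφ'] / [γz sinβ cosβ] and solving for z:
z = c' / [γ cosβ (FS·sinβ − cosβ·tanφ')]
  = 11.8 / [20.9·cos41.5°·(1.21·sin41.5° − cos41.5°·tan24.7°)]
  = 11.8 / [20.9·0.7490·(1.21·0.6626 − 0.7490·0.4599)]
  = 11.8 / 7.1580 = 1.648 m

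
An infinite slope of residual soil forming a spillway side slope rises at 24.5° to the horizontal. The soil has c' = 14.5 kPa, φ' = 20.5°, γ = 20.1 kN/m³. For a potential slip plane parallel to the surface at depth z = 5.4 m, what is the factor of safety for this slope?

FS = 1.17

For an infinite slope with a slip plane parallel to the surface (no pore pressure): FS = [c' + γz cos²β tanφ'] / [γz sinβ cosβ].
γz = 20.1·5.4 = 108.54 kN/m²
Numerator = 14.5 + 108.54·cos²24.5°·tan20.5° = 14.5 + 108.54·0.8280·0.3739 = 48.103 kPa
Denominator = 108.54·sin24.5°·cos24.5° = 108.54·0.4147·0.9100 = 40.958 kPa
FS = 48.103 / 40.958 = 1.174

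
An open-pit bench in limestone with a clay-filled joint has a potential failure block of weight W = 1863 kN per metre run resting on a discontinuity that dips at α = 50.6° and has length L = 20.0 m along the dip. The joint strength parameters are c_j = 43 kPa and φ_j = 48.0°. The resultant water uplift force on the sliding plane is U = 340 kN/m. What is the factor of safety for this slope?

FS = 1.25

Resolving the block weight along and normal to the plane and applying the Mohr–Coulomb strength on the joint:
N' = W cosα − U = 1863·cos50.6° − 340 = 842.5 kN/m
Driving force T = W sinα = 1863·sin50.6° = 1439.6 kN/m
Resisting force R = c_j·L + N'·tanφ_j = 43·20.0 + 842.5·tan48.0° = 860.0 + 935.7 = 1795.7 kN/m
FS = R / T = 1795.7 / 1439.6 = 1.247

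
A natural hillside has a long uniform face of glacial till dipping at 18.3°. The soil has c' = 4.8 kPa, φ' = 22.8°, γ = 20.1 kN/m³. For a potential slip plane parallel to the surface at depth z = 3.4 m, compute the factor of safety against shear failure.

FS = 1.51

For an infinite slope with a slip plane parallel to the surface (no pore pressure): FS = [c' + γz cos²β tanφ'] / [γz sinβ cosβ].
γz = 20.1·3.4 = 68.34 kN/m²
Numerator = 4.8 + 68.34·cos²18.3°·tan22.8° = 4.8 + 68.34·0.9014·0.4204 = 30.695 kPa
Denominator = 68.34·sin18.3°·cos18.3° = 68.34·0.3140·0.9494 = 20.373 kPa
FS = 30.695 / 20.373 = 1.507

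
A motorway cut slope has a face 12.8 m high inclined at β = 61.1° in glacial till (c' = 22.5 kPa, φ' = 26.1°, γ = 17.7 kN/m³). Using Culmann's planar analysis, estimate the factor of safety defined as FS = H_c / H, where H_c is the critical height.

FS = 1.73

H_c = (4c'/γ) · sinβ cosφ' / [1 − cos(β − φ')]
    = (4·22.5/17.7) · sin61.1°·cos26.1° / [1 − cos35.0°]
    = 5.085 · 0.7862 / 0.1808 = 22.10 m
FS = H_c / H = 22.10 / 12.8 = 1.727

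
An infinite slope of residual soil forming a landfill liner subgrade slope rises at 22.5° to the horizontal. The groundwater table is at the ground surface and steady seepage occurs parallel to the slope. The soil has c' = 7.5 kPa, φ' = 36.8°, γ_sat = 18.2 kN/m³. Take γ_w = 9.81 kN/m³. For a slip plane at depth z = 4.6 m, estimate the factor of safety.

With seepage parallel to the slope and the water table at the surface, the effective normal stress on the slip plane uses the buoyant unit weight γ' = γ_sat − γ_w while the driving shear stress uses γ_sat:
FS = [c' + γ' z cos²β tanφ'] / [γ_sat z sinβ cosβ]
γ' = 18.2 − 9.81 = 8.39 kN/m³
Numerator = 7.5 + 8.39·4.6·cos²22.5°·tan36.8° = 7.5 + 8.39·4.6·0.8536·0.7481 = 32.144 kPa
Denominator = 18.2·4.6·sin22.5°·cos22.5° = 18.2·4.6·0.3827·0.9239 = 29.599 kPa
FS = 32.144 / 29.599 = 1.086

FS = 1.09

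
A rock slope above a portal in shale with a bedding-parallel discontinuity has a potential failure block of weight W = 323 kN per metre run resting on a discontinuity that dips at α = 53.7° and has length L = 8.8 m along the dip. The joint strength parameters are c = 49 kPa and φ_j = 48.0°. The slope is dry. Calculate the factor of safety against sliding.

Resolving the block weight along and normal to the plane and applying the Mohr–Coulomb strength on the joint:
N' = W cosα = 323·cos53.7° = 191.2 kN/m
Driving force T = W sinα = 323·sin53.7° = 260.3 kN/m
Resisting force R = c·L + N'·tanφ_j = 49·8.8 + 191.2·tan48.0° = 431.2 + 212.4 = 643.6 kN/m
FS = R / T = 643.6 / 260.3 = 2.472

FS = 2.47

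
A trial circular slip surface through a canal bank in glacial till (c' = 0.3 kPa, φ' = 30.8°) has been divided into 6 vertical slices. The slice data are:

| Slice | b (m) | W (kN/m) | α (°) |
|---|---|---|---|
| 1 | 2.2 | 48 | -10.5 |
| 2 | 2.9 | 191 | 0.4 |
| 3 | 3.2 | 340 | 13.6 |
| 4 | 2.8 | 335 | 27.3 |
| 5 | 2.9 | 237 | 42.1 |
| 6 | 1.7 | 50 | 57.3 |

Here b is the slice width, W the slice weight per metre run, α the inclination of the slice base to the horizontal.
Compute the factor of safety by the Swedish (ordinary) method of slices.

Ordinary method of slices: FS = Σ[c'·Δl_i + (W_i cosα_i)·tanφ'] / Σ W_i sinα_i, with Δl_i = b_i / cosα_i.
Slice 1: Δl = 2.2/cos(-10.5°) = 2.237 m; N'_1 = 48·cos(-10.5°) = 47.2; c'Δl = 0.67; W sinα = -8.7
Slice 2: Δl = 2.9/cos0.4° = 2.900 m; N'_2 = 191·cos0.4° = 191.0; c'Δl = 0.87; W sinα = 1.3
Slice 3: Δl = 3.2/cos13.6° = 3.292 m; N'_3 = 340·cos13.6° = 330.5; c'Δl = 0.99; W sinα = 79.9
Slice 4: Δl = 2.8/cos27.3° = 3.151 m; N'_4 = 335·cos27.3° = 297.7; c'Δl = 0.95; W sinα = 153.6
Slice 5: Δl = 2.9/cos42.1° = 3.908 m; N'_5 = 237·cos42.1° = 175.8; c'Δl = 1.17; W sinα = 158.9
Slice 6: Δl = 1.7/cos57.3° = 3.147 m; N'_6 = 50·cos57.3° = 27.0; c'Δl = 0.94; W sinα = 42.1
Σc'Δl = 5.6 kN/m; ΣN' = 1069.2 kN/m; ΣW sinα = 427.1 kN/m
Resisting = 5.6 + 1069.2·tan30.8° = 5.6 + 637.4 = 643.0 kN/m
FS = 643.0 / 427.1 = 1.505

FS = 1.51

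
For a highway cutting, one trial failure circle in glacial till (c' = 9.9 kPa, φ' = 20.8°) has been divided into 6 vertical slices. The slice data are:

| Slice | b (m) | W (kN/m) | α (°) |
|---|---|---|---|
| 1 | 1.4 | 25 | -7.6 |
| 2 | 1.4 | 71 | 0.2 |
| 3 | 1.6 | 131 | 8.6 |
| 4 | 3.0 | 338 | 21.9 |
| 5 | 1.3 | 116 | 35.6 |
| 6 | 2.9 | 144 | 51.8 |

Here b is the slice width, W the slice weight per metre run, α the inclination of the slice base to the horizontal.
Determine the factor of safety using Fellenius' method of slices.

Ordinary method of slices: FS = Σ[c'·Δl_i + (W_i cosα_i)·tanφ'] / Σ W_i sinα_i, with Δl_i = b_i / cosα_i.
Slice 1: Δl = 1.4/cos(-7.6°) = 1.412 m; N'_1 = 25·cos(-7.6°) = 24.8; c'Δl = 13.98; W sinα = -3.3
Slice 2: Δl = 1.4/cos0.2° = 1.400 m; N'_2 = 71·cos0.2° = 71.0; c'Δl = 13.86; W sinα = 0.2
Slice 3: Δl = 1.6/cos8.6° = 1.618 m; N'_3 = 131·cos8.6° = 129.5; c'Δl = 16.02; W sinα = 19.6
Slice 4: Δl = 3.0/cos21.9° = 3.233 m; N'_4 = 338·cos21.9° = 313.6; c'Δl = 32.01; W sinα = 126.1
Slice 5: Δl = 1.3/cos35.6° = 1.599 m; N'_5 = 116·cos35.6° = 94.3; c'Δl = 15.83; W sinα = 67.5
Slice 6: Δl = 2.9/cos51.8° = 4.689 m; N'_6 = 144·cos51.8° = 89.1; c'Δl = 46.43; W sinα = 113.2
Σc'Δl = 138.1 kN/m; ΣN' = 722.3 kN/m; ΣW sinα = 323.3 kN/m
Resisting = 138.1 + 722.3·tan20.8° = 138.1 + 274.4 = 412.5 kN/m
FS = 412.5 / 323.3 = 1.276

FS = 1.28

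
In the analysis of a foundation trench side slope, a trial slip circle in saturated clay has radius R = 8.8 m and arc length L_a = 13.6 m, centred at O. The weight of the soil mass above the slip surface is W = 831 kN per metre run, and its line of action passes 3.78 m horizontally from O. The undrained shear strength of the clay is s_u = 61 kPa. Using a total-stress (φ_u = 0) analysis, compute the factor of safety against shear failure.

Taking moments about the centre O, the resisting moment is provided by the undrained shear strength acting along the arc:
M_R = s_u·L_a·R = 61·13.60·8.8 = 7300.5 kN·m/m
M_D = W·d = 831·3.78 = 3141.2 kN·m/m
FS = M_R / M_D = 7300.5 / 3141.2 = 2.324

FS = 2.32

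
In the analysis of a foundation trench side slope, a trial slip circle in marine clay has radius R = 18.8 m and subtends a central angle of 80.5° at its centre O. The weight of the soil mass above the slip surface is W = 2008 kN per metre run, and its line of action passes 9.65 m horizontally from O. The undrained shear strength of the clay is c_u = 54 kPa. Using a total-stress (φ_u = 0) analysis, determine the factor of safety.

FS = 1.38

Taking moments about the centre O, the resisting moment is provided by the undrained shear strength acting along the arc:
Arc length L_a = R·θ = 18.8·(80.5°·π/180) = 18.8·1.4050 = 26.41 m
M_R = c_u·L_a·R = 54·26.41·18.8 = 26815.3 kN·m/m
M_D = W·d = 2008·9.65 = 19377.2 kN·m/m
FS = M_R / M_D = 26815.3 / 19377.2 = 1.384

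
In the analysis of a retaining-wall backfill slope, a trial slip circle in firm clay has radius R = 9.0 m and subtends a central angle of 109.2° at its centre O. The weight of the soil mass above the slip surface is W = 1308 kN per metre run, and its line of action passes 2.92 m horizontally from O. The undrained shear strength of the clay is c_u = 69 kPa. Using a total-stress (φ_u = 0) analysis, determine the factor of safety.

FS = 2.79

Taking moments about the centre O, the resisting moment is provided by the undrained shear strength acting along the arc:
Arc length L_a = R·θ = 9.0·(109.2°·π/180) = 9.0·1.9059 = 17.15 m
M_R = c_u·L_a·R = 69·17.15·9.0 = 10652.1 kN·m/m
M_D = W·d = 1308·2.92 = 3819.4 kN·m/m
FS = M_R / M_D = 10652.1 / 3819.4 = 2.789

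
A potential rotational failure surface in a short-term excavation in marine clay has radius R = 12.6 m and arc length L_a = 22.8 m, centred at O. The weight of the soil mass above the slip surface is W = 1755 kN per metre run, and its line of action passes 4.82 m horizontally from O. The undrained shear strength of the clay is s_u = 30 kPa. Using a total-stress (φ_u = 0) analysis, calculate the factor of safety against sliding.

Taking moments about the centre O, the resisting moment is provided by the undrained shear strength acting along the arc:
M_R = s_u·L_a·R = 30·22.80·12.6 = 8618.4 kN·m/m
M_D = W·d = 1755·4.82 = 8459.1 kN·m/m
FS = M_R / M_D = 8618.4 / 8459.1 = 1.019

FS = 1.02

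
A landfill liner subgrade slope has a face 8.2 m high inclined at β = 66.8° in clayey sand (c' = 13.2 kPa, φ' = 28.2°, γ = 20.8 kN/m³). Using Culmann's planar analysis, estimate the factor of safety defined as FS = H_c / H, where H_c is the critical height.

FS = 1.15

H_c = (4c'/γ) · sinβ cosφ' / [1 − cos(β − φ')]
    = (4·13.2/20.8) · sin66.8°·cos28.2° / [1 − cos38.6°]
    = 2.538 · 0.8100 / 0.2185 = 9.41 m
FS = H_c / H = 9.41 / 8.2 = 1.148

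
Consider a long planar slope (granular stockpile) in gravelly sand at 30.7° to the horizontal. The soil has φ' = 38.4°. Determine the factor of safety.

For a dry cohesionless infinite slope the factor of safety is FS = tanφ' / tanβ.
FS = tan38.4° / tan30.7° = 0.7926 / 0.5938 = 1.335

FS = 1.33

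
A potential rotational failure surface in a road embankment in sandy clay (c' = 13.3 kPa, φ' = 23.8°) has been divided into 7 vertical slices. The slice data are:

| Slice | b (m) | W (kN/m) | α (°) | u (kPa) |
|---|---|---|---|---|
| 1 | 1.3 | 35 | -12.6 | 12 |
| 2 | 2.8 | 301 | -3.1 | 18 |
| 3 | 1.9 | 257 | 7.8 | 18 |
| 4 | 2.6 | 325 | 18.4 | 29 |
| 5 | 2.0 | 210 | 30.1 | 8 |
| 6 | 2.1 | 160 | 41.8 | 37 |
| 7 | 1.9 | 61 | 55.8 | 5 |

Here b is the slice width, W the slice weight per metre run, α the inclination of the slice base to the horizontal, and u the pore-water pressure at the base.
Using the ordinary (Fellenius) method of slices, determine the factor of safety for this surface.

Ordinary method of slices: FS = Σ[c'·Δl_i + (W_i cosα_i − u_i·Δl_i)·tanφ'] / Σ W_i sinα_i, with Δl_i = b_i / cosα_i.
Slice 1: Δl = 1.3/cos(-12.6°) = 1.332 m; N'_1 = 35·cos(-12.6°) − 12·1.332 = 18.2; c'Δl = 17.72; W sinα = -7.6
Slice 2: Δl = 2.8/cos(-3.1°) = 2.804 m; N'_2 = 301·cos(-3.1°) − 18·2.804 = 250.1; c'Δl = 37.29; W sinα = -16.3
Slice 3: Δl = 1.9/cos7.8° = 1.918 m; N'_3 = 257·cos7.8° − 18·1.918 = 220.1; c'Δl = 25.51; W sinα = 34.9
Slice 4: Δl = 2.6/cos18.4° = 2.740 m; N'_4 = 325·cos18.4° − 29·2.740 = 228.9; c'Δl = 36.44; W sinα = 102.6
Slice 5: Δl = 2.0/cos30.1° = 2.312 m; N'_5 = 210·cos30.1° − 8·2.312 = 163.2; c'Δl = 30.75; W sinα = 105.3
Slice 6: Δl = 2.1/cos41.8° = 2.817 m; N'_6 = 160·cos41.8° − 37·2.817 = 15.0; c'Δl = 37.47; W sinα = 106.6
Slice 7: Δl = 1.9/cos55.8° = 3.380 m; N'_7 = 61·cos55.8° − 5·3.380 = 17.4; c'Δl = 44.96; W sinα = 50.5
Σc'Δl = 230.1 kN/m; ΣN' = 912.9 kN/m; ΣW sinα = 376.0 kN/m
Resisting = 230.1 + 912.9·tan23.8° = 230.1 + 402.6 = 632.8 kN/m
FS = 632.8 / 376.0 = 1.683

FS = 1.68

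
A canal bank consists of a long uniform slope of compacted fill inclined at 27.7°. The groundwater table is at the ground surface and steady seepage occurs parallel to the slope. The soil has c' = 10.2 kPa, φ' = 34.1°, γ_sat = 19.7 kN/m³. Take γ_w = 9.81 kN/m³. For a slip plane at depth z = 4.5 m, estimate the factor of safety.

With seepage parallel to the slope and the water table at the surface, the effective normal stress on the slip plane uses the buoyant unit weight γ' = γ_sat − γ_w while the driving shear stress uses γ_sat:
FS = [c' + γ' z cos²β tanφ'] / [γ_sat z sinβ cosβ]
γ' = 19.7 − 9.81 = 9.89 kN/m³
Numerator = 10.2 + 9.89·4.5·cos²27.7°·tan34.1° = 10.2 + 9.89·4.5·0.7839·0.6771 = 33.821 kPa
Denominator = 19.7·4.5·sin27.7°·cos27.7° = 19.7·4.5·0.4648·0.8854 = 36.486 kPa
FS = 33.821 / 36.486 = 0.927

FS = 0.93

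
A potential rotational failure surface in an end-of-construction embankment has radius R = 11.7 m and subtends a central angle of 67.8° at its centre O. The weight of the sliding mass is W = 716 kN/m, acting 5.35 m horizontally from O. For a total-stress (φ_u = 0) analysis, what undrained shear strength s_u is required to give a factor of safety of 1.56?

s_u = 36.9 kPa

FS = s_u·L_a·R / (W·d), so s_u = FS·W·d / (L_a·R).
Arc length L_a = R·θ = 11.7·(67.8°·π/180) = 11.7·1.1833 = 13.84 m
s_u = 1.56·716·5.35 / (13.84·11.7) = 5975.7 / 161.99 = 36.89 kPa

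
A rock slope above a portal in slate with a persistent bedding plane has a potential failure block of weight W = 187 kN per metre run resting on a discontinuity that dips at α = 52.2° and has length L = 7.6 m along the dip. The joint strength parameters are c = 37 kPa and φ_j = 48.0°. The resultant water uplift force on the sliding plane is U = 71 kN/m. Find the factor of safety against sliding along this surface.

Resolving the block weight along and normal to the plane and applying the Mohr–Coulomb strength on the joint:
N' = W cosα − U = 187·cos52.2° − 71 = 43.6 kN/m
Driving force T = W sinα = 187·sin52.2° = 147.8 kN/m
Resisting force R = c·L + N'·tanφ_j = 37·7.6 + 43.6·tan48.0° = 281.2 + 48.4 = 329.6 kN/m
FS = R / T = 329.6 / 147.8 = 2.231

FS = 2.23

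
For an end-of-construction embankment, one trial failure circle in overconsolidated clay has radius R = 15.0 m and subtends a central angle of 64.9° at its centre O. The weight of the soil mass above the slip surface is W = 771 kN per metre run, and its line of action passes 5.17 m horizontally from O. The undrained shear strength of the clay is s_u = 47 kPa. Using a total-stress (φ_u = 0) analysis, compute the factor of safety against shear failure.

FS = 3.01

Taking moments about the centre O, the resisting moment is provided by the undrained shear strength acting along the arc:
Arc length L_a = R·θ = 15.0·(64.9°·π/180) = 15.0·1.1327 = 16.99 m
M_R = s_u·L_a·R = 47·16.99·15.0 = 11978.5 kN·m/m
M_D = W·d = 771·5.17 = 3986.1 kN·m/m
FS = M_R / M_D = 11978.5 / 3986.1 = 3.005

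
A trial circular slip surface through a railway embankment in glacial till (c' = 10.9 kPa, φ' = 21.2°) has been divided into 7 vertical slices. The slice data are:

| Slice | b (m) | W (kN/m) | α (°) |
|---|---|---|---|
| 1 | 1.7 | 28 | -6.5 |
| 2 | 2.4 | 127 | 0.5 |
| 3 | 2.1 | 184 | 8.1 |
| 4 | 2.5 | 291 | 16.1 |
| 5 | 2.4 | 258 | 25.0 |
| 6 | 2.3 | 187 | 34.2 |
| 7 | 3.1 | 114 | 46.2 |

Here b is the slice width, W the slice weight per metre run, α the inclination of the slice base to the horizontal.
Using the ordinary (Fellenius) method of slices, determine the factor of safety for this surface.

FS = 1.56

Ordinary method of slices: FS = Σ[c'·Δl_i + (W_i cosα_i)·tanφ'] / Σ W_i sinα_i, with Δl_i = b_i / cosα_i.
Slice 1: Δl = 1.7/cos(-6.5°) = 1.711 m; N'_1 = 28·cos(-6.5°) = 27.8; c'Δl = 18.65; W sinα = -3.2
Slice 2: Δl = 2.4/cos0.5° = 2.400 m; N'_2 = 127·cos0.5° = 127.0; c'Δl = 26.16; W sinα = 1.1
Slice 3: Δl = 2.1/cos8.1° = 2.121 m; N'_3 = 184·cos8.1° = 182.2; c'Δl = 23.12; W sinα = 25.9
Slice 4: Δl = 2.5/cos16.1° = 2.602 m; N'_4 = 291·cos16.1° = 279.6; c'Δl = 28.36; W sinα = 80.7
Slice 5: Δl = 2.4/cos25.0° = 2.648 m; N'_5 = 258·cos25.0° = 233.8; c'Δl = 28.86; W sinα = 109.0
Slice 6: Δl = 2.3/cos34.2° = 2.781 m; N'_6 = 187·cos34.2° = 154.7; c'Δl = 30.31; W sinα = 105.1
Slice 7: Δl = 3.1/cos46.2° = 4.479 m; N'_7 = 114·cos46.2° = 78.9; c'Δl = 48.82; W sinα = 82.3
Σc'Δl = 204.3 kN/m; ΣN' = 1084.0 kN/m; ΣW sinα = 401.0 kN/m
Resisting = 204.3 + 1084.0·tan21.2° = 204.3 + 420.4 = 624.7 kN/m
FS = 624.7 / 401.0 = 1.558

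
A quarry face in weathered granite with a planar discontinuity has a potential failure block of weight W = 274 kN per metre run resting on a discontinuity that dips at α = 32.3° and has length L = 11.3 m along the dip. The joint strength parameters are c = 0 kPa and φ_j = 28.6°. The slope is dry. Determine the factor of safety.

FS = 0.86

Resolving the block weight along and normal to the plane and applying the Mohr–Coulomb strength on the joint:
N' = W cosα = 274·cos32.3° = 231.6 kN/m
Driving force T = W sinα = 274·sin32.3° = 146.4 kN/m
Resisting force R = c·L + N'·tanφ_j = 0·11.3 + 231.6·tan28.6° = 0.0 + 126.3 = 126.3 kN/m
FS = R / T = 126.3 / 146.4 = 0.862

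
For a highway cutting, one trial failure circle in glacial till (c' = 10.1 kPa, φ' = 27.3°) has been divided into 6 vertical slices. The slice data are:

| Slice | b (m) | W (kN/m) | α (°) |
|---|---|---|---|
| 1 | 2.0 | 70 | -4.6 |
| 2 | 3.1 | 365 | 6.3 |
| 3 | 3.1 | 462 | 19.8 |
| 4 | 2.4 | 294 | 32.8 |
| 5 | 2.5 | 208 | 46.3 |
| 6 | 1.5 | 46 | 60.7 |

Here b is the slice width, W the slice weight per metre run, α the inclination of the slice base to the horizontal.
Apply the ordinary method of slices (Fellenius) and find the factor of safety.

Ordinary method of slices: FS = Σ[c'·Δl_i + (W_i cosα_i)·tanφ'] / Σ W_i sinα_i, with Δl_i = b_i / cosα_i.
Slice 1: Δl = 2.0/cos(-4.6°) = 2.006 m; N'_1 = 70·cos(-4.6°) = 69.8; c'Δl = 20.27; W sinα = -5.6
Slice 2: Δl = 3.1/cos6.3° = 3.119 m; N'_2 = 365·cos6.3° = 362.8; c'Δl = 31.50; W sinα = 40.1
Slice 3: Δl = 3.1/cos19.8° = 3.295 m; N'_3 = 462·cos19.8° = 434.7; c'Δl = 33.28; W sinα = 156.5
Slice 4: Δl = 2.4/cos32.8° = 2.855 m; N'_4 = 294·cos32.8° = 247.1; c'Δl = 28.84; W sinα = 159.3
Slice 5: Δl = 2.5/cos46.3° = 3.619 m; N'_5 = 208·cos46.3° = 143.7; c'Δl = 36.55; W sinα = 150.4
Slice 6: Δl = 1.5/cos60.7° = 3.065 m; N'_6 = 46·cos60.7° = 22.5; c'Δl = 30.96; W sinα = 40.1
Σc'Δl = 181.4 kN/m; ΣN' = 1280.6 kN/m; ΣW sinα = 540.7 kN/m
Resisting = 181.4 + 1280.6·tan27.3° = 181.4 + 661.0 = 842.4 kN/m
FS = 842.4 / 540.7 = 1.558

FS = 1.56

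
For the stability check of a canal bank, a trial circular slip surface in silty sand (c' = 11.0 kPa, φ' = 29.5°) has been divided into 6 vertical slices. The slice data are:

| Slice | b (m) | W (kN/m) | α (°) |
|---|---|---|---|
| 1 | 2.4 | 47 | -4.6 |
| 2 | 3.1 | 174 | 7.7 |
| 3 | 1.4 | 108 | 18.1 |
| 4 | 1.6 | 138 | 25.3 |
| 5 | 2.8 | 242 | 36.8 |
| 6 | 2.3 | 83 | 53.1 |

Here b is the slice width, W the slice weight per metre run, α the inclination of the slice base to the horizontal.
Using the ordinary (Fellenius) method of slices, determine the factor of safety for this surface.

Ordinary method of slices: FS = Σ[c'·Δl_i + (W_i cosα_i)·tanφ'] / Σ W_i sinα_i, with Δl_i = b_i / cosα_i.
Slice 1: Δl = 2.4/cos(-4.6°) = 2.408 m; N'_1 = 47·cos(-4.6°) = 46.8; c'Δl = 26.49; W sinα = -3.8
Slice 2: Δl = 3.1/cos7.7° = 3.128 m; N'_2 = 174·cos7.7° = 172.4; c'Δl = 34.41; W sinα = 23.3
Slice 3: Δl = 1.4/cos18.1° = 1.473 m; N'_3 = 108·cos18.1° = 102.7; c'Δl = 16.20; W sinα = 33.6
Slice 4: Δl = 1.6/cos25.3° = 1.770 m; N'_4 = 138·cos25.3° = 124.8; c'Δl = 19.47; W sinα = 59.0
Slice 5: Δl = 2.8/cos36.8° = 3.497 m; N'_5 = 242·cos36.8° = 193.8; c'Δl = 38.46; W sinα = 145.0
Slice 6: Δl = 2.3/cos53.1° = 3.831 m; N'_6 = 83·cos53.1° = 49.8; c'Δl = 42.14; W sinα = 66.4
Σc'Δl = 177.2 kN/m; ΣN' = 690.3 kN/m; ΣW sinα = 323.4 kN/m
Resisting = 177.2 + 690.3·tan29.5° = 177.2 + 390.6 = 567.7 kN/m
FS = 567.7 / 323.4 = 1.755

FS = 1.76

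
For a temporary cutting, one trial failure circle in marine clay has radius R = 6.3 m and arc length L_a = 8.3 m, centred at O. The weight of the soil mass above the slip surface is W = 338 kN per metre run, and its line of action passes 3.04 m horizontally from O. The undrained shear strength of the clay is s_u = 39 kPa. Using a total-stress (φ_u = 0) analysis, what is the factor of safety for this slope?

Taking moments about the centre O, the resisting moment is provided by the undrained shear strength acting along the arc:
M_R = s_u·L_a·R = 39·8.30·6.3 = 2039.3 kN·m/m
M_D = W·d = 338·3.04 = 1027.5 kN·m/m
FS = M_R / M_D = 2039.3 / 1027.5 = 1.985

FS = 1.98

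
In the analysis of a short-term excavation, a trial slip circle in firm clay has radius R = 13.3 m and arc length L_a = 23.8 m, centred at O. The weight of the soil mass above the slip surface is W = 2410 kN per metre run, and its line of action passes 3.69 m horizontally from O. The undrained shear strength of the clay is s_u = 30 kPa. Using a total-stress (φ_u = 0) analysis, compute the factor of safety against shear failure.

Taking moments about the centre O, the resisting moment is provided by the undrained shear strength acting along the arc:
M_R = s_u·L_a·R = 30·23.80·13.3 = 9496.2 kN·m/m
M_D = W·d = 2410·3.69 = 8892.9 kN·m/m
FS = M_R / M_D = 9496.2 / 8892.9 = 1.068

FS = 1.07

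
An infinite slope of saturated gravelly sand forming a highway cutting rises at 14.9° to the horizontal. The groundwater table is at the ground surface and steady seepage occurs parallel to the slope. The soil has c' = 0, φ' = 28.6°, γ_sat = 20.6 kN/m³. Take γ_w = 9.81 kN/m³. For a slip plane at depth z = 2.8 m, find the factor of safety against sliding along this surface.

With seepage parallel to the slope and the water table at the surface, the effective normal stress on the slip plane uses the buoyant unit weight γ' = γ_sat − γ_w while the driving shear stress uses γ_sat:
FS = [c' + γ' z cos²β tanφ'] / [γ_sat z sinβ cosβ]
(For c' = 0 this reduces to FS = (γ'/γ_sat)·tanφ'/tanβ.)
γ' = 20.6 − 9.81 = 10.79 kN/m³
Numerator = 0.0 + 10.79·2.8·cos²14.9°·tan28.6° = 0.0 + 10.79·2.8·0.9339·0.5452 = 15.383 kPa
Denominator = 20.6·2.8·sin14.9°·cos14.9° = 20.6·2.8·0.2571·0.9664 = 14.333 kPa
FS = 15.383 / 14.333 = 1.073

FS = 1.07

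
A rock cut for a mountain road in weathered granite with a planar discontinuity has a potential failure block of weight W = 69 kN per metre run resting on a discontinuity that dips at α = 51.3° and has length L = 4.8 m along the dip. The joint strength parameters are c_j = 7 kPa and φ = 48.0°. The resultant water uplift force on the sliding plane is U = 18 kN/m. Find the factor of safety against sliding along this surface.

FS = 1.14

Resolving the block weight along and normal to the plane and applying the Mohr–Coulomb strength on the joint:
N' = W cosα − U = 69·cos51.3° − 18 = 25.1 kN/m
Driving force T = W sinα = 69·sin51.3° = 53.8 kN/m
Resisting force R = c_j·L + N'·tanφ = 7·4.8 + 25.1·tan48.0° = 33.6 + 27.9 = 61.5 kN/m
FS = R / T = 61.5 / 53.8 = 1.142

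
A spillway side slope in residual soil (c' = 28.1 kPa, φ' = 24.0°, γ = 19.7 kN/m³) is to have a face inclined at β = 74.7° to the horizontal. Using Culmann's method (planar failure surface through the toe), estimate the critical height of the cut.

H_c = 13.71 m

Culmann's analysis gives the critical failure plane at α_cr = (β + φ')/2 = (74.7 + 24.0)/2 = 49.4°, and the critical height
H_c = (4c'/γ) · sinβ cosφ' / [1 − cos(β − φ')]
    = (4·28.1/19.7) · sin74.7°·cos24.0° / [1 − cos(50.7°)]
    = 5.706 · 0.9646·0.9135 / [1 − 0.6334]
    = 5.706 · 0.8812 / 0.3666
    = 13.71 m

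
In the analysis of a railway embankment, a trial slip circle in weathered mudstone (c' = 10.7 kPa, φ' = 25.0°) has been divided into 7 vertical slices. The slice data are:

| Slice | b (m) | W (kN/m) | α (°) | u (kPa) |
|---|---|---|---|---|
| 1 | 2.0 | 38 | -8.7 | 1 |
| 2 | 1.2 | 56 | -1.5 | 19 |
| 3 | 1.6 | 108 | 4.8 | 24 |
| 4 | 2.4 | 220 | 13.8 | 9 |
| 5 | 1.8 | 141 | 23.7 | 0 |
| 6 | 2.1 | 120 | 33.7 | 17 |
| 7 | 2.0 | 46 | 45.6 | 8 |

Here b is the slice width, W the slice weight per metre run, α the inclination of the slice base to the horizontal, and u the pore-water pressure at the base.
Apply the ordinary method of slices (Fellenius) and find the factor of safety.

FS = 1.91

Ordinary method of slices: FS = Σ[c'·Δl_i + (W_i cosα_i − u_i·Δl_i)·tanφ'] / Σ W_i sinα_i, with Δl_i = b_i / cosα_i.
Slice 1: Δl = 2.0/cos(-8.7°) = 2.023 m; N'_1 = 38·cos(-8.7°) − 1·2.023 = 35.5; c'Δl = 21.65; W sinα = -5.7
Slice 2: Δl = 1.2/cos(-1.5°) = 1.200 m; N'_2 = 56·cos(-1.5°) − 19·1.200 = 33.2; c'Δl = 12.84; W sinα = -1.5
Slice 3: Δl = 1.6/cos4.8° = 1.606 m; N'_3 = 108·cos4.8° − 24·1.606 = 69.1; c'Δl = 17.18; W sinα = 9.0
Slice 4: Δl = 2.4/cos13.8° = 2.471 m; N'_4 = 220·cos13.8° − 9·2.471 = 191.4; c'Δl = 26.44; W sinα = 52.5
Slice 5: Δl = 1.8/cos23.7° = 1.966 m; N'_5 = 141·cos23.7° − 0·1.966 = 129.1; c'Δl = 21.03; W sinα = 56.7
Slice 6: Δl = 2.1/cos33.7° = 2.524 m; N'_6 = 120·cos33.7° − 17·2.524 = 56.9; c'Δl = 27.01; W sinα = 66.6
Slice 7: Δl = 2.0/cos45.6° = 2.859 m; N'_7 = 46·cos45.6° − 8·2.859 = 9.3; c'Δl = 30.59; W sinα = 32.9
Σc'Δl = 156.7 kN/m; ΣN' = 524.6 kN/m; ΣW sinα = 210.4 kN/m
Resisting = 156.7 + 524.6·tan25.0° = 156.7 + 244.6 = 401.3 kN/m
FS = 401.3 / 210.4 = 1.907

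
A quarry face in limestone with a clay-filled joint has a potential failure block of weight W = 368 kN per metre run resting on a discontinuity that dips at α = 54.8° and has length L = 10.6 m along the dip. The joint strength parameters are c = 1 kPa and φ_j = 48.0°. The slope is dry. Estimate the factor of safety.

FS = 0.82

Resolving the block weight along and normal to the plane and applying the Mohr–Coulomb strength on the joint:
N' = W cosα = 368·cos54.8° = 212.1 kN/m
Driving force T = W sinα = 368·sin54.8° = 300.7 kN/m
Resisting force R = c·L + N'·tanφ_j = 1·10.6 + 212.1·tan48.0° = 10.6 + 235.6 = 246.2 kN/m
FS = R / T = 246.2 / 300.7 = 0.819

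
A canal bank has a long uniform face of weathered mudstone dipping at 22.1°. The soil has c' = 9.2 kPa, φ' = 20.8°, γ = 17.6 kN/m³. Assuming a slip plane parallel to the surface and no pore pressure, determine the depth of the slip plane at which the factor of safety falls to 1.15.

Setting FS = 1.15 in FS = [c' + γz cos²β tanφ'] / [γz sinβ cosβ] and solving for z:
z = c' / [γ cosβ (FS·sinβ − cosβ·tanφ')]
  = 9.2 / [17.6·cos22.1°·(1.15·sin22.1° − cos22.1°·tan20.8°)]
  = 9.2 / [17.6·0.9265·(1.15·0.3762 − 0.9265·0.3799)]
  = 9.2 / 1.3160 = 6.991 m

z = 6.99 m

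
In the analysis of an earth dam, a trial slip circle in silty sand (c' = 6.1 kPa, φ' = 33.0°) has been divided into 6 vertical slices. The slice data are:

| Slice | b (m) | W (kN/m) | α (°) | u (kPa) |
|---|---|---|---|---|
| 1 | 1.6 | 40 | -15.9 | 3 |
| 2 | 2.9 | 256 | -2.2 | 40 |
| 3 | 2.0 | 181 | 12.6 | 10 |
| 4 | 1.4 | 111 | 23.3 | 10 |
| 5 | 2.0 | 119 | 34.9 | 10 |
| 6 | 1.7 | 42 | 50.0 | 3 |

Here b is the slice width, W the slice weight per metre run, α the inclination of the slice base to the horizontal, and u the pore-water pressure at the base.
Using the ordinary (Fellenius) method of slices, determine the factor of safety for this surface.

FS = 2.52

Ordinary method of slices: FS = Σ[c'·Δl_i + (W_i cosα_i − u_i·Δl_i)·tanφ'] / Σ W_i sinα_i, with Δl_i = b_i / cosα_i.
Slice 1: Δl = 1.6/cos(-15.9°) = 1.664 m; N'_1 = 40·cos(-15.9°) − 3·1.664 = 33.5; c'Δl = 10.15; W sinα = -11.0
Slice 2: Δl = 2.9/cos(-2.2°) = 2.902 m; N'_2 = 256·cos(-2.2°) − 40·2.902 = 139.7; c'Δl = 17.70; W sinα = -9.8
Slice 3: Δl = 2.0/cos12.6° = 2.049 m; N'_3 = 181·cos12.6° − 10·2.049 = 156.1; c'Δl = 12.50; W sinα = 39.5
Slice 4: Δl = 1.4/cos23.3° = 1.524 m; N'_4 = 111·cos23.3° − 10·1.524 = 86.7; c'Δl = 9.30; W sinα = 43.9
Slice 5: Δl = 2.0/cos34.9° = 2.439 m; N'_5 = 119·cos34.9° − 10·2.439 = 73.2; c'Δl = 14.88; W sinα = 68.1
Slice 6: Δl = 1.7/cos50.0° = 2.645 m; N'_6 = 42·cos50.0° − 3·2.645 = 19.1; c'Δl = 16.13; W sinα = 32.2
Σc'Δl = 80.7 kN/m; ΣN' = 508.3 kN/m; ΣW sinα = 162.9 kN/m
Resisting = 80.7 + 508.3·tan33.0° = 80.7 + 330.1 = 410.8 kN/m
FS = 410.8 / 162.9 = 2.522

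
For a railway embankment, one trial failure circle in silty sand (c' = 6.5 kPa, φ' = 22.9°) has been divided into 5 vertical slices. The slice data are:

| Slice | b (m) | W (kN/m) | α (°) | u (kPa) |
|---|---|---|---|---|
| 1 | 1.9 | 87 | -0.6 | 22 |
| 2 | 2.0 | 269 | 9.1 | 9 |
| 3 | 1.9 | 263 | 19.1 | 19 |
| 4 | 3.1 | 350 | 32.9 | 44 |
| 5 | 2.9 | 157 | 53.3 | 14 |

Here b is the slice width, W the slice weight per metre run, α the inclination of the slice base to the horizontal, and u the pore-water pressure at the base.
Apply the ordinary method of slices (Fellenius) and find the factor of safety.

Ordinary method of slices: FS = Σ[c'·Δl_i + (W_i cosα_i − u_i·Δl_i)·tanφ'] / Σ W_i sinα_i, with Δl_i = b_i / cosα_i.
Slice 1: Δl = 1.9/cos(-0.6°) = 1.900 m; N'_1 = 87·cos(-0.6°) − 22·1.900 = 45.2; c'Δl = 12.35; W sinα = -0.9
Slice 2: Δl = 2.0/cos9.1° = 2.025 m; N'_2 = 269·cos9.1° − 9·2.025 = 247.4; c'Δl = 13.17; W sinα = 42.5
Slice 3: Δl = 1.9/cos19.1° = 2.011 m; N'_3 = 263·cos19.1° − 19·2.011 = 210.3; c'Δl = 13.07; W sinα = 86.1
Slice 4: Δl = 3.1/cos32.9° = 3.692 m; N'_4 = 350·cos32.9° − 44·3.692 = 131.4; c'Δl = 24.00; W sinα = 190.1
Slice 5: Δl = 2.9/cos53.3° = 4.853 m; N'_5 = 157·cos53.3° − 14·4.853 = 25.9; c'Δl = 31.54; W sinα = 125.9
Σc'Δl = 94.1 kN/m; ΣN' = 660.2 kN/m; ΣW sinα = 443.7 kN/m
Resisting = 94.1 + 660.2·tan22.9° = 94.1 + 278.9 = 373.0 kN/m
FS = 373.0 / 443.7 = 0.841

FS = 0.84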